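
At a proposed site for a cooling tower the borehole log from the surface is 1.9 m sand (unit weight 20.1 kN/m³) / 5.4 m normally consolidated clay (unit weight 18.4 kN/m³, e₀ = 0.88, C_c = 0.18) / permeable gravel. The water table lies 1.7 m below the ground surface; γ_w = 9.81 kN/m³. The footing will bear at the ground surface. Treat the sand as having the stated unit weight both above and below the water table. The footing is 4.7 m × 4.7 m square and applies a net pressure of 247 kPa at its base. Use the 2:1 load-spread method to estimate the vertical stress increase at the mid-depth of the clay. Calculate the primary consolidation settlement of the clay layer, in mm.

Mid-depth of clay below the ground surface: z = 1.9 + 5.4/2 = 4.6 m.
Total vertical stress at mid-clay: σ_v = 20.1×1.9 + 18.4×2.7 = 87.87 kPa.
Pore pressure: u = 9.81×(4.6 − 1.7) = 28.449 kPa.
Initial effective stress: σ'_0 = σ_v − u = 87.87 − 28.449 = 59.421 kPa.
Stress increase at mid-clay by the 2:1 spreading method:
Δσ = qBL/((B+z)(L+z)) = 247×4.7×4.7/((4.7+4.6)(4.7+4.6)) = 63.085 kPa
Final effective stress: σ'_f = σ'_0 + Δσ = 59.421 + 63.085 = 122.51 kPa.
Normally consolidated clay, so the full stress increment lies on the virgin compression line:
S_c = C_c·H/(1+e₀)·log₁₀(σ'_f/σ'_0) = 0.18×5.4/(1+0.88)×log₁₀(122.51/59.421)
    = 0.51702 × 0.31423 = 0.1625 m

S_c ≈ 162 mm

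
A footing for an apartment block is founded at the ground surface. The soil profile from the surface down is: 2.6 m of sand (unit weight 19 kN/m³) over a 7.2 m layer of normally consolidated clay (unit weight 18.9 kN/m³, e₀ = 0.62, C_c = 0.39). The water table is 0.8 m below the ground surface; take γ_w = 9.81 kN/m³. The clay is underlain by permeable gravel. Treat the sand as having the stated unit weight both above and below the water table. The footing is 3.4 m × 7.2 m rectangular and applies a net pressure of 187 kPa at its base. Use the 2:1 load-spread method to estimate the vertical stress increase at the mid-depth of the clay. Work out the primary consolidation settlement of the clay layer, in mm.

Mid-depth of clay below the ground surface: z = 2.6 + 7.2/2 = 6.2 m.
Total vertical stress at mid-clay: σ_v = 19×2.6 + 18.9×3.6 = 117.44 kPa.
Pore pressure: u = 9.81×(6.2 − 0.8) = 52.974 kPa.
Initial effective stress: σ'_0 = σ_v − u = 117.44 − 52.974 = 64.466 kPa.
Stress increase at mid-clay by the 2:1 spreading method:
Δσ = qBL/((B+z)(L+z)) = 187×3.4×7.2/((3.4+6.2)(7.2+6.2)) = 35.586 kPa
Final effective stress: σ'_f = σ'_0 + Δσ = 64.466 + 35.586 = 100.05 kPa.
Normally consolidated clay, so the full stress increment lies on the virgin compression line:
S_c = C_c·H/(1+e₀)·log₁₀(σ'_f/σ'_0) = 0.39×7.2/(1+0.62)×log₁₀(100.05/64.466)
    = 1.7333 × 0.19089 = 0.3309 m

S_c ≈ 331 mm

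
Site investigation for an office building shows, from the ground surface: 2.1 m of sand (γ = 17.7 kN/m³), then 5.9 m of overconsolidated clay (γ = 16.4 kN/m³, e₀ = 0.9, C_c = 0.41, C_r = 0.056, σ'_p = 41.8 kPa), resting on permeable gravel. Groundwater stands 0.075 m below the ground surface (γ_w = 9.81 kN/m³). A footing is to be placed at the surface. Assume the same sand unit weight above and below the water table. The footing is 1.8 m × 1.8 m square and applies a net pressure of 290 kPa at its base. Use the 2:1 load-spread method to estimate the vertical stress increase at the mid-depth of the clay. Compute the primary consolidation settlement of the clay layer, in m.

Mid-depth of clay below the ground surface: z = 2.1 + 5.9/2 = 5.05 m.
Total vertical stress at mid-clay: σ_v = 17.7×2.1 + 16.4×2.95 = 85.55 kPa.
Pore pressure: u = 9.81×(5.05 − 0.075) = 48.805 kPa.
Initial effective stress: σ'_0 = σ_v − u = 85.55 − 48.805 = 36.745 kPa.
Stress increase at mid-clay by the 2:1 spreading method:
Δσ = qBL/((B+z)(L+z)) = 290×1.8×1.8/((1.8+5.05)(1.8+5.05)) = 20.025 kPa
Final effective stress: σ'_f = 36.745 + 20.025 = 56.77 kPa.
σ'_f = 56.77 > σ'_p = 41.8 kPa, so the stress path crosses the preconsolidation pressure — recompression up to σ'_p, then virgin compression beyond:
S_c = H/(1+e₀)·[C_r·log₁₀(σ'_p/σ'_0) + C_c·log₁₀(σ'_f/σ'_p)]
    = 5.9/1.9 × [0.056×log₁₀(41.8/36.745) + 0.41×log₁₀(56.77/41.8)]
    = 3.1053 × [0.0031348 + 0.054506] = 0.179 m

S_c ≈ 0.179 m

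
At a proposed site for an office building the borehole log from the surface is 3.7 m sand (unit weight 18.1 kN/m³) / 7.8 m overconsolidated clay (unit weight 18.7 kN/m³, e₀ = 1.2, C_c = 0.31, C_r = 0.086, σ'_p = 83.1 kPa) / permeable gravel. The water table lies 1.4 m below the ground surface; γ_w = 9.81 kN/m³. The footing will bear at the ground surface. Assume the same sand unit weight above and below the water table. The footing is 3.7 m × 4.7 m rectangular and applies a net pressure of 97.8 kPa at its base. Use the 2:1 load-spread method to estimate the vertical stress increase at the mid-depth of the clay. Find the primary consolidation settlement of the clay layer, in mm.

Mid-depth of clay below the ground surface: z = 3.7 + 7.8/2 = 7.6 m.
Total vertical stress at mid-clay: σ_v = 18.1×3.7 + 18.7×3.9 = 139.9 kPa.
Pore pressure: u = 9.81×(7.6 − 1.4) = 60.822 kPa.
Initial effective stress: σ'_0 = σ_v − u = 139.9 − 60.822 = 79.078 kPa.
Stress increase at mid-clay by the 2:1 spreading method:
Δσ = qBL/((B+z)(L+z)) = 97.8×3.7×4.7/((3.7+7.6)(4.7+7.6)) = 12.236 kPa
Final effective stress: σ'_f = 79.078 + 12.236 = 91.314 kPa.
σ'_f = 91.314 > σ'_p = 83.1 kPa, so the stress path crosses the preconsolidation pressure — recompression up to σ'_p, then virgin compression beyond:
S_c = H/(1+e₀)·[C_r·log₁₀(σ'_p/σ'_0) + C_c·log₁₀(σ'_f/σ'_p)]
    = 7.8/2.2 × [0.086×log₁₀(83.1/79.078) + 0.31×log₁₀(91.314/83.1)]
    = 3.5455 × [0.0018529 + 0.01269] = 0.05156 m

S_c ≈ 51.6 mm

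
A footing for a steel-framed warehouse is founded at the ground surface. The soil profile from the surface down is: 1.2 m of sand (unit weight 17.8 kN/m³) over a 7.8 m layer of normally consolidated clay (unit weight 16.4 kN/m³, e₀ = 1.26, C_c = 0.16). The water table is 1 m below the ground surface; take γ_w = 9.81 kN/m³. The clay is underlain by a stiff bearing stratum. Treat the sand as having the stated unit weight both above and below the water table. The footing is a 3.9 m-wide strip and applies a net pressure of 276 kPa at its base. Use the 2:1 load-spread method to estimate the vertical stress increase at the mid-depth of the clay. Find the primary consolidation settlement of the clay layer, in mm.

Mid-depth of clay below the ground surface: z = 1.2 + 7.8/2 = 5.1 m.
Total vertical stress at mid-clay: σ_v = 17.8×1.2 + 16.4×3.9 = 85.32 kPa.
Pore pressure: u = 9.81×(5.1 − 1) = 40.221 kPa.
Initial effective stress: σ'_0 = σ_v − u = 85.32 − 40.221 = 45.099 kPa.
Stress increase at mid-clay by the 2:1 spreading method:
Δσ = qB/(B+z) = 276×3.9/(3.9+5.1) = 119.6 kPa
Final effective stress: σ'_f = σ'_0 + Δσ = 45.099 + 119.6 = 164.7 kPa.
Normally consolidated clay, so the full stress increment lies on the virgin compression line:
S_c = C_c·H/(1+e₀)·log₁₀(σ'_f/σ'_0) = 0.16×7.8/(1+1.26)×log₁₀(164.7/45.099)
    = 0.55221 × 0.56253 = 0.3106 m

S_c ≈ 311 mm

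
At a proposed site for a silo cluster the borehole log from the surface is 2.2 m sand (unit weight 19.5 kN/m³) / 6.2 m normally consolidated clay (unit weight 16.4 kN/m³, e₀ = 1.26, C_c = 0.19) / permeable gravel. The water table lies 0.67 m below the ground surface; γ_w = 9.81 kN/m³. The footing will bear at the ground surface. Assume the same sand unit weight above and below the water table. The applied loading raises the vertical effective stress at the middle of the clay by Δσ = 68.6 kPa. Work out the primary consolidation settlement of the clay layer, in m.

Mid-depth of clay below the ground surface: z = 2.2 + 6.2/2 = 5.3 m.
Total vertical stress at mid-clay: σ_v = 19.5×2.2 + 16.4×3.1 = 93.74 kPa.
Pore pressure: u = 9.81×(5.3 − 0.67) = 45.42 kPa.
Initial effective stress: σ'_0 = σ_v − u = 93.74 − 45.42 = 48.32 kPa.
Final effective stress: σ'_f = σ'_0 + Δσ = 48.32 + 68.6 = 116.92 kPa.
Normally consolidated clay, so the full stress increment lies on the virgin compression line:
S_c = C_c·H/(1+e₀)·log₁₀(σ'_f/σ'_0) = 0.19×6.2/(1+1.26)×log₁₀(116.92/48.32)
    = 0.52124 × 0.38376 = 0.2 m

S_c ≈ 0.2 m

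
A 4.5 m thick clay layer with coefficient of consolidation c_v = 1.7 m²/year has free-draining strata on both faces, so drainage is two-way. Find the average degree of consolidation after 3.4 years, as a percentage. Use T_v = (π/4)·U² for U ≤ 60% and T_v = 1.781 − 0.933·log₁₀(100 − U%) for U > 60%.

U ≈ 95.2 %

Drainage path length: H_d = H/2 = 2.25 m (double drainage).
T_v = c_v·t/H_d² = 1.7×3.4/2.25² = 1.1417.
T_v = 1.1417 corresponds to the U > 60% branch:
U = 1 − 10^((1.781 − T_v)/0.933)/100 = 0.9516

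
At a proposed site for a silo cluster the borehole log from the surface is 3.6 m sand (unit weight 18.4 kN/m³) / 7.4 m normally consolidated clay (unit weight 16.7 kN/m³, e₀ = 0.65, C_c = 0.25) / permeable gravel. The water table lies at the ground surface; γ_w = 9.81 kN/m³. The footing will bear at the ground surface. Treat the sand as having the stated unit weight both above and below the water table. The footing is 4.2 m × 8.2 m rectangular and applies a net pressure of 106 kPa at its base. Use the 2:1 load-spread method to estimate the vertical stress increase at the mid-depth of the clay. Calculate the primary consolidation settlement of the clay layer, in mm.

S_c ≈ 151 mm

Mid-depth of clay below the ground surface: z = 3.6 + 7.4/2 = 7.3 m.
Total vertical stress at mid-clay: σ_v = 18.4×3.6 + 16.7×3.7 = 128.03 kPa.
Pore pressure: u = 9.81×(7.3 − 0) = 71.613 kPa.
Initial effective stress: σ'_0 = σ_v − u = 128.03 − 71.613 = 56.417 kPa.
Stress increase at mid-clay by the 2:1 spreading method:
Δσ = qBL/((B+z)(L+z)) = 106×4.2×8.2/((4.2+7.3)(8.2+7.3)) = 20.48 kPa
Final effective stress: σ'_f = σ'_0 + Δσ = 56.417 + 20.48 = 76.897 kPa.
Normally consolidated clay, so the full stress increment lies on the virgin compression line:
S_c = C_c·H/(1+e₀)·log₁₀(σ'_f/σ'_0) = 0.25×7.4/(1+0.65)×log₁₀(76.897/56.417)
    = 1.1212 × 0.1345 = 0.1508 m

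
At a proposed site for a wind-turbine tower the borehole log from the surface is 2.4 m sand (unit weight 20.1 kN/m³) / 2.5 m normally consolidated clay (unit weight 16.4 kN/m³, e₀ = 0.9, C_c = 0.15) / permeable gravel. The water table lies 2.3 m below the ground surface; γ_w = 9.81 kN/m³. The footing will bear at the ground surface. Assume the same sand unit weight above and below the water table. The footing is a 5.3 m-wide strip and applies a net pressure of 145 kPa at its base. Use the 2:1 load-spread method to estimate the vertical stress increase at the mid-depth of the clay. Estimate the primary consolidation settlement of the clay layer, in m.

Mid-depth of clay below the ground surface: z = 2.4 + 2.5/2 = 3.65 m.
Total vertical stress at mid-clay: σ_v = 20.1×2.4 + 16.4×1.25 = 68.74 kPa.
Pore pressure: u = 9.81×(3.65 − 2.3) = 13.244 kPa.
Initial effective stress: σ'_0 = σ_v − u = 68.74 − 13.244 = 55.496 kPa.
Stress increase at mid-clay by the 2:1 spreading method:
Δσ = qB/(B+z) = 145×5.3/(5.3+3.65) = 85.866 kPa
Final effective stress: σ'_f = σ'_0 + Δσ = 55.496 + 85.866 = 141.36 kPa.
Normally consolidated clay, so the full stress increment lies on the virgin compression line:
S_c = C_c·H/(1+e₀)·log₁₀(σ'_f/σ'_0) = 0.15×2.5/(1+0.9)×log₁₀(141.36/55.496)
    = 0.19737 × 0.40606 = 0.08014 m

S_c ≈ 0.0801 m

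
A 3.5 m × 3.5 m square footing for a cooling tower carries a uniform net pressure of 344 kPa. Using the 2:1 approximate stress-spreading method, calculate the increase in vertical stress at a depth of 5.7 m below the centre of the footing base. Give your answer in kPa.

By the 2:1 method the load spreads at 1 horizontal : 2 vertical, so at depth z the loaded area has grown by z in each plan dimension:
Δσ = qBL/((B+z)(L+z)) = 344×3.5×3.5/((3.5+5.7)(3.5+5.7)) = 49.787 kPa

Δσ_z ≈ 49.8 kPa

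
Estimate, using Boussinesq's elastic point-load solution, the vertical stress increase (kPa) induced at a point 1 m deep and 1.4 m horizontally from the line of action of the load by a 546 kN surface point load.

Boussinesq vertical stress below a point load on an elastic half-space:
Δσ_z = 3P/(2πz²) · [1 + (r/z)²]^(−5/2)
r/z = 1.4/1 = 1.4; [1+(r/z)²]^(−5/2) = 0.066339.
Δσ_z = 3×546/(2π×1²) × 0.066339 = 260.7 × 0.066339 = 17.29 kPa

Δσ_z ≈ 17.3 kPa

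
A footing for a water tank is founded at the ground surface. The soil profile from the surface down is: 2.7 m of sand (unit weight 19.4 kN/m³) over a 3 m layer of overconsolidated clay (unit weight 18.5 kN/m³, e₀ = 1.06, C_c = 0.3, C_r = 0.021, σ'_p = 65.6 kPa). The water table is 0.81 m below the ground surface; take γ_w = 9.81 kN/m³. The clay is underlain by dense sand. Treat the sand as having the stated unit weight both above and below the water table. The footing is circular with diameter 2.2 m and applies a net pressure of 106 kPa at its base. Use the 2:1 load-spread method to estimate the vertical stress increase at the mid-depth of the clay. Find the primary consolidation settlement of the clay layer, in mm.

S_c ≈ 3.15 mm

Mid-depth of clay below the ground surface: z = 2.7 + 3/2 = 4.2 m.
Total vertical stress at mid-clay: σ_v = 19.4×2.7 + 18.5×1.5 = 80.13 kPa.
Pore pressure: u = 9.81×(4.2 − 0.81) = 33.256 kPa.
Initial effective stress: σ'_0 = σ_v − u = 80.13 − 33.256 = 46.874 kPa.
Stress increase at mid-clay by the 2:1 spreading method:
Δσ ≈ qD²/(D+z)² = 106×2.2²/(2.2+4.2)² = 12.525 kPa
Final effective stress: σ'_f = 46.874 + 12.525 = 59.399 kPa.
σ'_f = 59.399 ≤ σ'_p = 65.6 kPa, so the clay remains overconsolidated and only the recompression index applies:
S_c = C_r·H/(1+e₀)·log₁₀(σ'_f/σ'_0) = 0.021×3/2.06×log₁₀(59.399/46.874)
    = 0.030582 × 0.10285 = 0.003145 m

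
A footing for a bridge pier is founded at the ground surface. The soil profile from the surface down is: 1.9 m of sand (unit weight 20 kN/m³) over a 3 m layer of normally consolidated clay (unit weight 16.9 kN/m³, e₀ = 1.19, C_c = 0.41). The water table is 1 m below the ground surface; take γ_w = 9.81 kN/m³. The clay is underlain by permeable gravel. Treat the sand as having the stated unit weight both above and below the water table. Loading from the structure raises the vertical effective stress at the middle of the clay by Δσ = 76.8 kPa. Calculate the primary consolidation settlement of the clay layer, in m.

S_c ≈ 0.262 m

Mid-depth of clay below the ground surface: z = 1.9 + 3/2 = 3.4 m.
Total vertical stress at mid-clay: σ_v = 20×1.9 + 16.9×1.5 = 63.35 kPa.
Pore pressure: u = 9.81×(3.4 − 1) = 23.544 kPa.
Initial effective stress: σ'_0 = σ_v − u = 63.35 − 23.544 = 39.806 kPa.
Final effective stress: σ'_f = σ'_0 + Δσ = 39.806 + 76.8 = 116.61 kPa.
Normally consolidated clay, so the full stress increment lies on the virgin compression line:
S_c = C_c·H/(1+e₀)·log₁₀(σ'_f/σ'_0) = 0.41×3/(1+1.19)×log₁₀(116.61/39.806)
    = 0.56164 × 0.46679 = 0.2622 m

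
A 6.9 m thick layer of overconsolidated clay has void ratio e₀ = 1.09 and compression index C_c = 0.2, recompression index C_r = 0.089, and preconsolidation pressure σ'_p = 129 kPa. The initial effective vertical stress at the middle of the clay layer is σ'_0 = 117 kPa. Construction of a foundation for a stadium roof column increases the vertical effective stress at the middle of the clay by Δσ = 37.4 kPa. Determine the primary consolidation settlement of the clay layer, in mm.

Final effective stress: σ'_f = 117 + 37.4 = 154.4 kPa.
σ'_f = 154.4 > σ'_p = 129 kPa, so the stress path crosses the preconsolidation pressure — recompression up to σ'_p, then virgin compression beyond:
S_c = H/(1+e₀)·[C_r·log₁₀(σ'_p/σ'_0) + C_c·log₁₀(σ'_f/σ'_p)]
    = 6.9/2.09 × [0.089×log₁₀(129/117) + 0.2×log₁₀(154.4/129)]
    = 3.3014 × [0.0037739 + 0.015612] = 0.064 m

S_c ≈ 64 mm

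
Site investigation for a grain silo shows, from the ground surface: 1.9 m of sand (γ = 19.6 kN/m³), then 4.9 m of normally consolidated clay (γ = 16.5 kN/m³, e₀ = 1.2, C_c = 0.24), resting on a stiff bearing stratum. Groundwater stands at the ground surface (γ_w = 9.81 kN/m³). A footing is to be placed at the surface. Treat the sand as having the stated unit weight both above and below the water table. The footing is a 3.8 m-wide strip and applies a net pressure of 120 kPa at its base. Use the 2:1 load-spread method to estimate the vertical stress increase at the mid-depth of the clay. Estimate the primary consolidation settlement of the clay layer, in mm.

Mid-depth of clay below the ground surface: z = 1.9 + 4.9/2 = 4.35 m.
Total vertical stress at mid-clay: σ_v = 19.6×1.9 + 16.5×2.45 = 77.665 kPa.
Pore pressure: u = 9.81×(4.35 − 0) = 42.673 kPa.
Initial effective stress: σ'_0 = σ_v − u = 77.665 − 42.673 = 34.992 kPa.
Stress increase at mid-clay by the 2:1 spreading method:
Δσ = qB/(B+z) = 120×3.8/(3.8+4.35) = 55.951 kPa
Final effective stress: σ'_f = σ'_0 + Δσ = 34.992 + 55.951 = 90.943 kPa.
Normally consolidated clay, so the full stress increment lies on the virgin compression line:
S_c = C_c·H/(1+e₀)·log₁₀(σ'_f/σ'_0) = 0.24×4.9/(1+1.2)×log₁₀(90.943/34.992)
    = 0.53455 × 0.4148 = 0.2217 m

S_c ≈ 222 mm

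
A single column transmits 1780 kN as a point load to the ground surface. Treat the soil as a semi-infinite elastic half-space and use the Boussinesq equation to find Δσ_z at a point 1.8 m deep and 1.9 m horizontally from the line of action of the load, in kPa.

Boussinesq vertical stress below a point load on an elastic half-space:
Δσ_z = 3P/(2πz²) · [1 + (r/z)²]^(−5/2)
r/z = 1.9/1.8 = 1.0556; [1+(r/z)²]^(−5/2) = 0.15386.
Δσ_z = 3×1780/(2π×1.8²) × 0.15386 = 262.31 × 0.15386 = 40.36 kPa

Δσ_z ≈ 40.4 kPa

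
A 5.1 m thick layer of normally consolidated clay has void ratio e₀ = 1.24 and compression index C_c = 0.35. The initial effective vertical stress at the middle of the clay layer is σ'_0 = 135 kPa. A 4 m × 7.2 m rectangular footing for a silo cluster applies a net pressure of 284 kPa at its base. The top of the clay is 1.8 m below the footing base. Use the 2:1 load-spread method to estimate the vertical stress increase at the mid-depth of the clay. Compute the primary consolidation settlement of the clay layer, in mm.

Mid-depth of clay below the footing base: z = 1.8 + 5.1/2 = 4.35 m.
Stress increase at mid-clay by the 2:1 spreading method:
Δσ = qBL/((B+z)(L+z)) = 284×4×7.2/((4+4.35)(7.2+4.35)) = 84.809 kPa
Final effective stress: σ'_f = σ'_0 + Δσ = 135 + 84.809 = 219.81 kPa.
Normally consolidated clay, so the full stress increment lies on the virgin compression line:
S_c = C_c·H/(1+e₀)·log₁₀(σ'_f/σ'_0) = 0.35×5.1/(1+1.24)×log₁₀(219.81/135)
    = 0.79687 × 0.21171 = 0.1687 m

S_c ≈ 169 mm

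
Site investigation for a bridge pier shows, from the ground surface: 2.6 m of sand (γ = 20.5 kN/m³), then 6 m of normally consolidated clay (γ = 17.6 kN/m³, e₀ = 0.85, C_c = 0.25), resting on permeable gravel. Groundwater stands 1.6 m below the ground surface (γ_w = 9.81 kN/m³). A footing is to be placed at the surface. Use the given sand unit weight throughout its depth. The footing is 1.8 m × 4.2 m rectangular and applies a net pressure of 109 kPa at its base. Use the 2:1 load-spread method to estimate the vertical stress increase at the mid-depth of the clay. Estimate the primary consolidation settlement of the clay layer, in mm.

S_c ≈ 55.3 mm

Mid-depth of clay below the ground surface: z = 2.6 + 6/2 = 5.6 m.
Total vertical stress at mid-clay: σ_v = 20.5×2.6 + 17.6×3 = 106.1 kPa.
Pore pressure: u = 9.81×(5.6 − 1.6) = 39.24 kPa.
Initial effective stress: σ'_0 = σ_v − u = 106.1 − 39.24 = 66.86 kPa.
Stress increase at mid-clay by the 2:1 spreading method:
Δσ = qBL/((B+z)(L+z)) = 109×1.8×4.2/((1.8+5.6)(4.2+5.6)) = 11.363 kPa
Final effective stress: σ'_f = σ'_0 + Δσ = 66.86 + 11.363 = 78.223 kPa.
Normally consolidated clay, so the full stress increment lies on the virgin compression line:
S_c = C_c·H/(1+e₀)·log₁₀(σ'_f/σ'_0) = 0.25×6/(1+0.85)×log₁₀(78.223/66.86)
    = 0.81081 × 0.068168 = 0.05527 m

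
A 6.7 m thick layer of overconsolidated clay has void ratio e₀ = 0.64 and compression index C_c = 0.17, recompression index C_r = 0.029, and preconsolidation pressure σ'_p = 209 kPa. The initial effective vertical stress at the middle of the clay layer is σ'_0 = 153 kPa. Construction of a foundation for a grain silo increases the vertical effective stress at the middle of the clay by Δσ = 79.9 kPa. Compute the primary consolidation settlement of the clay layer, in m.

Final effective stress: σ'_f = 153 + 79.9 = 232.9 kPa.
σ'_f = 232.9 > σ'_p = 209 kPa, so the stress path crosses the preconsolidation pressure — recompression up to σ'_p, then virgin compression beyond:
S_c = H/(1+e₀)·[C_r·log₁₀(σ'_p/σ'_0) + C_c·log₁₀(σ'_f/σ'_p)]
    = 6.7/1.64 × [0.029×log₁₀(209/153) + 0.17×log₁₀(232.9/209)]
    = 4.0854 × [0.0039282 + 0.0079939] = 0.04871 m

S_c ≈ 0.0487 m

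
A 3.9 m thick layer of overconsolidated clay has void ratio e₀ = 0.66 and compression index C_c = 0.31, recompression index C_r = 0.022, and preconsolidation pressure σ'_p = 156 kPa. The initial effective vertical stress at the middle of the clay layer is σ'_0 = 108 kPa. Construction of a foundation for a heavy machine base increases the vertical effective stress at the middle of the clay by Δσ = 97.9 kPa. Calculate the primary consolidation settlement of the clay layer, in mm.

Final effective stress: σ'_f = 108 + 97.9 = 205.9 kPa.
σ'_f = 205.9 > σ'_p = 156 kPa, so the stress path crosses the preconsolidation pressure — recompression up to σ'_p, then virgin compression beyond:
S_c = H/(1+e₀)·[C_r·log₁₀(σ'_p/σ'_0) + C_c·log₁₀(σ'_f/σ'_p)]
    = 3.9/1.66 × [0.022×log₁₀(156/108) + 0.31×log₁₀(205.9/156)]
    = 2.3494 × [0.0035134 + 0.037365] = 0.09604 m

S_c ≈ 96 mm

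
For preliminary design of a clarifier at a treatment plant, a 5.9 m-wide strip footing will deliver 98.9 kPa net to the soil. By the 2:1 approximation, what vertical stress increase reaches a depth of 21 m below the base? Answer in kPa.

Δσ_z ≈ 21.7 kPa

By the 2:1 method the load spreads at 1 horizontal : 2 vertical, so at depth z the loaded area has grown by z in each plan dimension:
Δσ = qB/(B+z) = 98.9×5.9/(5.9+21) = 21.692 kPa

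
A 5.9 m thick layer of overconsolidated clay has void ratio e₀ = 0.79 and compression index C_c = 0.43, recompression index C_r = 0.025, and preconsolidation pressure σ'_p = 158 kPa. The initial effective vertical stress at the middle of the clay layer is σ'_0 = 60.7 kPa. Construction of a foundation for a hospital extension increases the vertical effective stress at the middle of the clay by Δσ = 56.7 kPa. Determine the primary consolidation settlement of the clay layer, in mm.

Final effective stress: σ'_f = 60.7 + 56.7 = 117.4 kPa.
σ'_f = 117.4 ≤ σ'_p = 158 kPa, so the clay remains overconsolidated and only the recompression index applies:
S_c = C_r·H/(1+e₀)·log₁₀(σ'_f/σ'_0) = 0.025×5.9/1.79×log₁₀(117.4/60.7)
    = 0.082403 × 0.28648 = 0.02361 m

S_c ≈ 23.6 mm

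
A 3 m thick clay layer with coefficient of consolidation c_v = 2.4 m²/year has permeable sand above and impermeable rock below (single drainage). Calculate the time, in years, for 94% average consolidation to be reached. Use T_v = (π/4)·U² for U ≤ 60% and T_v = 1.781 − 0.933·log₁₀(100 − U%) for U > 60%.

Drainage path length: H_d = H = 3 m (single drainage).
U > 60%: T_v = 1.781 − 0.933·log₁₀(100 − 94) = 1.055.
t = T_v·H_d²/c_v = 1.055×3²/2.4 = 3.956 years.

t ≈ 3.96 years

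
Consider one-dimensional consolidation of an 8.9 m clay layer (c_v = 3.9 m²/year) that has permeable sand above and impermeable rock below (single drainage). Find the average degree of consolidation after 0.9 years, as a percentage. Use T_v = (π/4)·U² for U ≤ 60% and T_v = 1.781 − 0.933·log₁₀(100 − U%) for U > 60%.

U ≈ 23.8 %

Drainage path length: H_d = H = 8.9 m (single drainage).
T_v = c_v·t/H_d² = 3.9×0.9/8.9² = 0.044313.
T_v = 0.044313 corresponds to the U ≤ 60% branch:
U = √(4T_v/π) = 0.2375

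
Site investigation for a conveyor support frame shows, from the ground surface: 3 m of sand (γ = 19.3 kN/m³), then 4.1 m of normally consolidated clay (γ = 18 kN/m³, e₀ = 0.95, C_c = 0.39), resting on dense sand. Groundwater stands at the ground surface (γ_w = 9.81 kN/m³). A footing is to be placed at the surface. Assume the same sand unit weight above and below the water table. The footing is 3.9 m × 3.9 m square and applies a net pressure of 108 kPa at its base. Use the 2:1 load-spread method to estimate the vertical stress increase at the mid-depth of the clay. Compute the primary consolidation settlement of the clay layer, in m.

Mid-depth of clay below the ground surface: z = 3 + 4.1/2 = 5.05 m.
Total vertical stress at mid-clay: σ_v = 19.3×3 + 18×2.05 = 94.8 kPa.
Pore pressure: u = 9.81×(5.05 − 0) = 49.541 kPa.
Initial effective stress: σ'_0 = σ_v − u = 94.8 − 49.541 = 45.259 kPa.
Stress increase at mid-clay by the 2:1 spreading method:
Δσ = qBL/((B+z)(L+z)) = 108×3.9×3.9/((3.9+5.05)(3.9+5.05)) = 20.507 kPa
Final effective stress: σ'_f = σ'_0 + Δσ = 45.259 + 20.507 = 65.766 kPa.
Normally consolidated clay, so the full stress increment lies on the virgin compression line:
S_c = C_c·H/(1+e₀)·log₁₀(σ'_f/σ'_0) = 0.39×4.1/(1+0.95)×log₁₀(65.766/45.259)
    = 0.82 × 0.1623 = 0.1331 m

S_c ≈ 0.133 m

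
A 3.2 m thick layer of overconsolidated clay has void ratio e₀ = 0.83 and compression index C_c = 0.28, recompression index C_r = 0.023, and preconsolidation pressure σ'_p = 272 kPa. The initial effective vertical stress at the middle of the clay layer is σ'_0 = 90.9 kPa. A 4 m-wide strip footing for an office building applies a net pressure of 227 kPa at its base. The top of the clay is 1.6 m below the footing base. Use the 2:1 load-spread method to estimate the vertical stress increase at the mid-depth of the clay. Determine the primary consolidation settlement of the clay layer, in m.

Mid-depth of clay below the footing base: z = 1.6 + 3.2/2 = 3.2 m.
Stress increase at mid-clay by the 2:1 spreading method:
Δσ = qB/(B+z) = 227×4/(4+3.2) = 126.11 kPa
Final effective stress: σ'_f = 90.9 + 126.11 = 217.01 kPa.
σ'_f = 217.01 ≤ σ'_p = 272 kPa, so the clay remains overconsolidated and only the recompression index applies:
S_c = C_r·H/(1+e₀)·log₁₀(σ'_f/σ'_0) = 0.023×3.2/1.83×log₁₀(217.01/90.9)
    = 0.040218 × 0.37792 = 0.0152 m

S_c ≈ 0.0152 m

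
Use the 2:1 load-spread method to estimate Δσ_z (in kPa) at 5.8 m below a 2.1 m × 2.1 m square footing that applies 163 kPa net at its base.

Δσ_z ≈ 11.5 kPa

By the 2:1 method the load spreads at 1 horizontal : 2 vertical, so at depth z the loaded area has grown by z in each plan dimension:
Δσ = qBL/((B+z)(L+z)) = 163×2.1×2.1/((2.1+5.8)(2.1+5.8)) = 11.518 kPa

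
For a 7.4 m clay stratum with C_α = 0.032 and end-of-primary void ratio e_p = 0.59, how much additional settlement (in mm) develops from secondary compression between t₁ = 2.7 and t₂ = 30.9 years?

S_s ≈ 158 mm

Secondary compression: S_s = C_α·H/(1+e_p)·log₁₀(t₂/t₁)
S_s = 0.032×7.4/(1+0.59)×log₁₀(30.9/2.7)
    = 0.1489 × 1.059 = 0.1577 m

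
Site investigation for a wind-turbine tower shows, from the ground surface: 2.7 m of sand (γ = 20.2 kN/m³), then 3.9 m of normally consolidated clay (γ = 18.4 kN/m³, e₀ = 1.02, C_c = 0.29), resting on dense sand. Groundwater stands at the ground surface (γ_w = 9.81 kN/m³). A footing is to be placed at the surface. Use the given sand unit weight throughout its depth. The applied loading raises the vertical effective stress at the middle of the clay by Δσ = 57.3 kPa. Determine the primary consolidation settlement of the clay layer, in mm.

Mid-depth of clay below the ground surface: z = 2.7 + 3.9/2 = 4.65 m.
Total vertical stress at mid-clay: σ_v = 20.2×2.7 + 18.4×1.95 = 90.42 kPa.
Pore pressure: u = 9.81×(4.65 − 0) = 45.617 kPa.
Initial effective stress: σ'_0 = σ_v − u = 90.42 − 45.617 = 44.803 kPa.
Final effective stress: σ'_f = σ'_0 + Δσ = 44.803 + 57.3 = 102.1 kPa.
Normally consolidated clay, so the full stress increment lies on the virgin compression line:
S_c = C_c·H/(1+e₀)·log₁₀(σ'_f/σ'_0) = 0.29×3.9/(1+1.02)×log₁₀(102.1/44.803)
    = 0.5599 × 0.35772 = 0.2003 m

S_c ≈ 200 mm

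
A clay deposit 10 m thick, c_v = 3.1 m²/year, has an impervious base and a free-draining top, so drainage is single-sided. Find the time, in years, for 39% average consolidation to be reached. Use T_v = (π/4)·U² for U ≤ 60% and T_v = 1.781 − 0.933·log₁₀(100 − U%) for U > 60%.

t ≈ 3.85 years

Drainage path length: H_d = H = 10 m (single drainage).
U ≤ 60%: T_v = (π/4)·U² = (π/4)×0.39² = 0.11946.
t = T_v·H_d²/c_v = 0.11946×10²/3.1 = 3.854 years.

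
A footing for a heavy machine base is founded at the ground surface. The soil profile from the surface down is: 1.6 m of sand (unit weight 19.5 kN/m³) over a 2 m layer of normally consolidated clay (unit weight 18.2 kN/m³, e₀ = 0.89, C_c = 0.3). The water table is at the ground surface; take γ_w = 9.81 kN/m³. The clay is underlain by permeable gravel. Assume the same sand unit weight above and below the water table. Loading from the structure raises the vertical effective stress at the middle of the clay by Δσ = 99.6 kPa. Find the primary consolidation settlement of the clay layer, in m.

S_c ≈ 0.226 m

Mid-depth of clay below the ground surface: z = 1.6 + 2/2 = 2.6 m.
Total vertical stress at mid-clay: σ_v = 19.5×1.6 + 18.2×1 = 49.4 kPa.
Pore pressure: u = 9.81×(2.6 − 0) = 25.506 kPa.
Initial effective stress: σ'_0 = σ_v − u = 49.4 − 25.506 = 23.894 kPa.
Final effective stress: σ'_f = σ'_0 + Δσ = 23.894 + 99.6 = 123.49 kPa.
Normally consolidated clay, so the full stress increment lies on the virgin compression line:
S_c = C_c·H/(1+e₀)·log₁₀(σ'_f/σ'_0) = 0.3×2/(1+0.89)×log₁₀(123.49/23.894)
    = 0.31746 × 0.71334 = 0.2265 m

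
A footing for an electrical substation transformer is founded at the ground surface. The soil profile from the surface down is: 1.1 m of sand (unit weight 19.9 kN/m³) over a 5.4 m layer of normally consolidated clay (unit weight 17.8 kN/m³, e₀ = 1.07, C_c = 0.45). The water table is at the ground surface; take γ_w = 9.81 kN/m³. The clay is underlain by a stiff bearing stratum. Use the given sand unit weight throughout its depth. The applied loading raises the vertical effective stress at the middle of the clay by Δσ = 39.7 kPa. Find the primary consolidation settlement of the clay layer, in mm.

S_c ≈ 405 mm

Mid-depth of clay below the ground surface: z = 1.1 + 5.4/2 = 3.8 m.
Total vertical stress at mid-clay: σ_v = 19.9×1.1 + 17.8×2.7 = 69.95 kPa.
Pore pressure: u = 9.81×(3.8 − 0) = 37.278 kPa.
Initial effective stress: σ'_0 = σ_v − u = 69.95 − 37.278 = 32.672 kPa.
Final effective stress: σ'_f = σ'_0 + Δσ = 32.672 + 39.7 = 72.372 kPa.
Normally consolidated clay, so the full stress increment lies on the virgin compression line:
S_c = C_c·H/(1+e₀)·log₁₀(σ'_f/σ'_0) = 0.45×5.4/(1+1.07)×log₁₀(72.372/32.672)
    = 1.1739 × 0.34539 = 0.4055 m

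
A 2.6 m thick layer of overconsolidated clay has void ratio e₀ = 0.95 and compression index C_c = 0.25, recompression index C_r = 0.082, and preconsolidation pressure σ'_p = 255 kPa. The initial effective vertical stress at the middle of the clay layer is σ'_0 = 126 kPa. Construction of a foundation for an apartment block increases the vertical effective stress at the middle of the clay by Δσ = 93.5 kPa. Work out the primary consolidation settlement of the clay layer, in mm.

Final effective stress: σ'_f = 126 + 93.5 = 219.5 kPa.
σ'_f = 219.5 ≤ σ'_p = 255 kPa, so the clay remains overconsolidated and only the recompression index applies:
S_c = C_r·H/(1+e₀)·log₁₀(σ'_f/σ'_0) = 0.082×2.6/1.95×log₁₀(219.5/126)
    = 0.10933 × 0.24106 = 0.02636 m

S_c ≈ 26.4 mm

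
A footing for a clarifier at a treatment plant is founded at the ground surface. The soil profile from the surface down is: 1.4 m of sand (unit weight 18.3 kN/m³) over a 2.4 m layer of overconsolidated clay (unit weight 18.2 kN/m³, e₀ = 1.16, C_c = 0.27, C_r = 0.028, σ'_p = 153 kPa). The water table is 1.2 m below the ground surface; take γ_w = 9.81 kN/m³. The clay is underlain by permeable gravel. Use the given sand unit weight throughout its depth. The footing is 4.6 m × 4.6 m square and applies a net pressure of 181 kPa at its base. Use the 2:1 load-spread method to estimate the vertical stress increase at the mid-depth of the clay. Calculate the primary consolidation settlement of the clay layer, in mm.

S_c ≈ 15.7 mm

Mid-depth of clay below the ground surface: z = 1.4 + 2.4/2 = 2.6 m.
Total vertical stress at mid-clay: σ_v = 18.3×1.4 + 18.2×1.2 = 47.46 kPa.
Pore pressure: u = 9.81×(2.6 − 1.2) = 13.734 kPa.
Initial effective stress: σ'_0 = σ_v − u = 47.46 − 13.734 = 33.726 kPa.
Stress increase at mid-clay by the 2:1 spreading method:
Δσ = qBL/((B+z)(L+z)) = 181×4.6×4.6/((4.6+2.6)(4.6+2.6)) = 73.88 kPa
Final effective stress: σ'_f = 33.726 + 73.88 = 107.61 kPa.
σ'_f = 107.61 ≤ σ'_p = 153 kPa, so the clay remains overconsolidated and only the recompression index applies:
S_c = C_r·H/(1+e₀)·log₁₀(σ'_f/σ'_0) = 0.028×2.4/2.16×log₁₀(107.61/33.726)
    = 0.031111 × 0.50389 = 0.01568 m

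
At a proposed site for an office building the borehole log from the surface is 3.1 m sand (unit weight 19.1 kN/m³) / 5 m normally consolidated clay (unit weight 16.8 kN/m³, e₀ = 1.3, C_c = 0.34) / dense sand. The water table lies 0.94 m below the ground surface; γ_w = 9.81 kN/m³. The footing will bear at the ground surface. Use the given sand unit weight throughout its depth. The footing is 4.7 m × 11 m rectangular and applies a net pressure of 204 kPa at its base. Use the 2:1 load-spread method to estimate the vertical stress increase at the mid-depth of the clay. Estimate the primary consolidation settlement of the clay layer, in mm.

Mid-depth of clay below the ground surface: z = 3.1 + 5/2 = 5.6 m.
Total vertical stress at mid-clay: σ_v = 19.1×3.1 + 16.8×2.5 = 101.21 kPa.
Pore pressure: u = 9.81×(5.6 − 0.94) = 45.715 kPa.
Initial effective stress: σ'_0 = σ_v − u = 101.21 − 45.715 = 55.495 kPa.
Stress increase at mid-clay by the 2:1 spreading method:
Δσ = qBL/((B+z)(L+z)) = 204×4.7×11/((4.7+5.6)(11+5.6)) = 61.684 kPa
Final effective stress: σ'_f = σ'_0 + Δσ = 55.495 + 61.684 = 117.18 kPa.
Normally consolidated clay, so the full stress increment lies on the virgin compression line:
S_c = C_c·H/(1+e₀)·log₁₀(σ'_f/σ'_0) = 0.34×5/(1+1.3)×log₁₀(117.18/55.495)
    = 0.73913 × 0.3246 = 0.2399 m

S_c ≈ 240 mm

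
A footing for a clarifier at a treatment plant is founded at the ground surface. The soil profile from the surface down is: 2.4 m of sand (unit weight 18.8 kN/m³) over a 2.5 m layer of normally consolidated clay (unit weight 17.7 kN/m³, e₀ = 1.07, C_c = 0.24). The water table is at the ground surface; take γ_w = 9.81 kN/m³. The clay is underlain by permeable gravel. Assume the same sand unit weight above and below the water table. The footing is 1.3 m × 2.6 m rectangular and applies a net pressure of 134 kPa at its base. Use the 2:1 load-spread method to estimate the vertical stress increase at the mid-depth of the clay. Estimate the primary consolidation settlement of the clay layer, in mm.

S_c ≈ 48.1 mm

Mid-depth of clay below the ground surface: z = 2.4 + 2.5/2 = 3.65 m.
Total vertical stress at mid-clay: σ_v = 18.8×2.4 + 17.7×1.25 = 67.245 kPa.
Pore pressure: u = 9.81×(3.65 − 0) = 35.806 kPa.
Initial effective stress: σ'_0 = σ_v − u = 67.245 − 35.806 = 31.439 kPa.
Stress increase at mid-clay by the 2:1 spreading method:
Δσ = qBL/((B+z)(L+z)) = 134×1.3×2.6/((1.3+3.65)(2.6+3.65)) = 14.64 kPa
Final effective stress: σ'_f = σ'_0 + Δσ = 31.439 + 14.64 = 46.079 kPa.
Normally consolidated clay, so the full stress increment lies on the virgin compression line:
S_c = C_c·H/(1+e₀)·log₁₀(σ'_f/σ'_0) = 0.24×2.5/(1+1.07)×log₁₀(46.079/31.439)
    = 0.28986 × 0.16603 = 0.04813 m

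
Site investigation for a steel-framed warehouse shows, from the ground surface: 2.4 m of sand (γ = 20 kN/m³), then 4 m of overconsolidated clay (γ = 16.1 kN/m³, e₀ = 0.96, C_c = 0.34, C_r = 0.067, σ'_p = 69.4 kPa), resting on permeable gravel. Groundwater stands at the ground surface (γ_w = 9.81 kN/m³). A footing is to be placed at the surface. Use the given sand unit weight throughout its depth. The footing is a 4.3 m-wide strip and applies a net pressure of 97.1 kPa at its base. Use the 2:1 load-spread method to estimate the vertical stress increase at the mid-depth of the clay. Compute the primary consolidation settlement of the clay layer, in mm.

S_c ≈ 98.5 mm

Mid-depth of clay below the ground surface: z = 2.4 + 4/2 = 4.4 m.
Total vertical stress at mid-clay: σ_v = 20×2.4 + 16.1×2 = 80.2 kPa.
Pore pressure: u = 9.81×(4.4 − 0) = 43.164 kPa.
Initial effective stress: σ'_0 = σ_v − u = 80.2 − 43.164 = 37.036 kPa.
Stress increase at mid-clay by the 2:1 spreading method:
Δσ = qB/(B+z) = 97.1×4.3/(4.3+4.4) = 47.992 kPa
Final effective stress: σ'_f = 37.036 + 47.992 = 85.028 kPa.
σ'_f = 85.028 > σ'_p = 69.4 kPa, so the stress path crosses the preconsolidation pressure — recompression up to σ'_p, then virgin compression beyond:
S_c = H/(1+e₀)·[C_r·log₁₀(σ'_p/σ'_0) + C_c·log₁₀(σ'_f/σ'_p)]
    = 4/1.96 × [0.067×log₁₀(69.4/37.036) + 0.34×log₁₀(85.028/69.4)]
    = 2.0408 × [0.018273 + 0.029989] = 0.09849 m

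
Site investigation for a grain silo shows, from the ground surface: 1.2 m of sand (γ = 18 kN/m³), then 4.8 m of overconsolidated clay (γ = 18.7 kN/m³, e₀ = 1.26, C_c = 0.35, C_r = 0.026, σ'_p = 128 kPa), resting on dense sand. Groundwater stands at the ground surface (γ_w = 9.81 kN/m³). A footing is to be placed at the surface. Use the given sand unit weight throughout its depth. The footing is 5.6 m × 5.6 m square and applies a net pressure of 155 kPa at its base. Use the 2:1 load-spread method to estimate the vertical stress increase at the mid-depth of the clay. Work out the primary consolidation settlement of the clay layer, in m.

S_c ≈ 0.0251 m

Mid-depth of clay below the ground surface: z = 1.2 + 4.8/2 = 3.6 m.
Total vertical stress at mid-clay: σ_v = 18×1.2 + 18.7×2.4 = 66.48 kPa.
Pore pressure: u = 9.81×(3.6 − 0) = 35.316 kPa.
Initial effective stress: σ'_0 = σ_v − u = 66.48 − 35.316 = 31.164 kPa.
Stress increase at mid-clay by the 2:1 spreading method:
Δσ = qBL/((B+z)(L+z)) = 155×5.6×5.6/((5.6+3.6)(5.6+3.6)) = 57.429 kPa
Final effective stress: σ'_f = 31.164 + 57.429 = 88.593 kPa.
σ'_f = 88.593 ≤ σ'_p = 128 kPa, so the clay remains overconsolidated and only the recompression index applies:
S_c = C_r·H/(1+e₀)·log₁₀(σ'_f/σ'_0) = 0.026×4.8/2.26×log₁₀(88.593/31.164)
    = 0.055221 × 0.45375 = 0.02506 m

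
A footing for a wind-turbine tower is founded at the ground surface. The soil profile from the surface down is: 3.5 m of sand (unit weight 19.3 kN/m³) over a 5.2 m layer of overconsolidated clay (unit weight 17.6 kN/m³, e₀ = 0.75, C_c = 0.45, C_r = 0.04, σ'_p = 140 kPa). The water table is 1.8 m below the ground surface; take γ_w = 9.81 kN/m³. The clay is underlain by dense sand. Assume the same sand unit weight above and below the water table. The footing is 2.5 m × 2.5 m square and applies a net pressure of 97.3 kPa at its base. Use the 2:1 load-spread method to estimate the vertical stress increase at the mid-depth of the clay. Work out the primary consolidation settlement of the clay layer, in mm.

S_c ≈ 5.65 mm

Mid-depth of clay below the ground surface: z = 3.5 + 5.2/2 = 6.1 m.
Total vertical stress at mid-clay: σ_v = 19.3×3.5 + 17.6×2.6 = 113.31 kPa.
Pore pressure: u = 9.81×(6.1 − 1.8) = 42.183 kPa.
Initial effective stress: σ'_0 = σ_v − u = 113.31 − 42.183 = 71.127 kPa.
Stress increase at mid-clay by the 2:1 spreading method:
Δσ = qBL/((B+z)(L+z)) = 97.3×2.5×2.5/((2.5+6.1)(2.5+6.1)) = 8.2223 kPa
Final effective stress: σ'_f = 71.127 + 8.2223 = 79.349 kPa.
σ'_f = 79.349 ≤ σ'_p = 140 kPa, so the clay remains overconsolidated and only the recompression index applies:
S_c = C_r·H/(1+e₀)·log₁₀(σ'_f/σ'_0) = 0.04×5.2/1.75×log₁₀(79.349/71.127)
    = 0.11886 × 0.047507 = 0.005646 m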